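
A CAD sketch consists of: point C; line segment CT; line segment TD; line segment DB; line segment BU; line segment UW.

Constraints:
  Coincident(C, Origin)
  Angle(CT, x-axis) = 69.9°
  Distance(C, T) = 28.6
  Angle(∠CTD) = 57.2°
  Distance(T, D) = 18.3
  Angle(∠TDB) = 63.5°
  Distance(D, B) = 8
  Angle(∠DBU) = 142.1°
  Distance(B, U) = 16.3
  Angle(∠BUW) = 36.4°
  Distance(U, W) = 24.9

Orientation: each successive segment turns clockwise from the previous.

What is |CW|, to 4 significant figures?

32.05

C is at the origin; CT runs at 69.9° with length 28.6, so T = (9.829, 26.86). ∠CTD = 57.2° gives TD at -52.90° from the x-axis; with |TD| = 18.3, D = (20.87, 12.26). ∠TDB = 63.5° gives DB at -169.4° from the x-axis; with |DB| = 8.0, B = (13.00, 10.79). ∠DBU = 142.1° gives BU at 152.7° from the x-axis; with |BU| = 16.3, U = (-1.481, 18.27). ∠BUW = 36.4° gives UW at 9.100° from the x-axis; with |UW| = 24.9, W = (23.11, 22.20). Then |CW| = |W − C| = 32.05.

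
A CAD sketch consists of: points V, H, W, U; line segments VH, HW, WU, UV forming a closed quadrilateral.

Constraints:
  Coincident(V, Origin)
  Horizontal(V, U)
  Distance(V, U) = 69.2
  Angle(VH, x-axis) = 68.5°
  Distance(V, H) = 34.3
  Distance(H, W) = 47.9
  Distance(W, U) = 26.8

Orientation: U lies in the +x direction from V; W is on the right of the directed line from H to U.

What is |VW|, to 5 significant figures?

43.211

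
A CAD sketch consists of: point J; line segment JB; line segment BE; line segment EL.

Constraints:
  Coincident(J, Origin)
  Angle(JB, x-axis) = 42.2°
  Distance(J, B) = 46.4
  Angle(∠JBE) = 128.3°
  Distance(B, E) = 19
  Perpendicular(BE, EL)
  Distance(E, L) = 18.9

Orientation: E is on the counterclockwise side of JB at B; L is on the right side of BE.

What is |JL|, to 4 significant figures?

73.08

J is at the origin; JB runs at 42.2° with length 46.4, so B = 46.4·(cos 42.2°, sin 42.2°) = (34.37, 31.17). ∠JBE = 128.3°, so BE runs at 42.2° + (180° − 128.3°) = 93.90° from the x-axis; with |BE| = 19.0, E = B + 19.0·(cos 93.90°, sin 93.90°) = (33.08, 50.12). The perpendicularity gives EL at right angles to BE; with |EL| = 18.9 on the right of BE, L = E + 18.9·(0.9977, 0.06802) = (51.94, 51.41). Then |JL| = |L − J| = 73.08.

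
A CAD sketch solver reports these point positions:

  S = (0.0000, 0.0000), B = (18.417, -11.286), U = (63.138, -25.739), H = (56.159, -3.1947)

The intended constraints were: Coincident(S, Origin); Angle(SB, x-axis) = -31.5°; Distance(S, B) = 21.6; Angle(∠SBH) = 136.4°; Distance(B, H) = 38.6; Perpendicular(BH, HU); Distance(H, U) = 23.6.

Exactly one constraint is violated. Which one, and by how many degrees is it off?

Perpendicular(BH, HU) — off by 5.10°.

S = (0.00, 0.00) ✓; SB at -31.50° ✓; |SB| = 21.60 ✓; ∠SBH = 136.4° ✓; |BH| = 38.60 ✓; ∠(BH, HU) = 84.90° ✗; |HU| = 23.60 ✓.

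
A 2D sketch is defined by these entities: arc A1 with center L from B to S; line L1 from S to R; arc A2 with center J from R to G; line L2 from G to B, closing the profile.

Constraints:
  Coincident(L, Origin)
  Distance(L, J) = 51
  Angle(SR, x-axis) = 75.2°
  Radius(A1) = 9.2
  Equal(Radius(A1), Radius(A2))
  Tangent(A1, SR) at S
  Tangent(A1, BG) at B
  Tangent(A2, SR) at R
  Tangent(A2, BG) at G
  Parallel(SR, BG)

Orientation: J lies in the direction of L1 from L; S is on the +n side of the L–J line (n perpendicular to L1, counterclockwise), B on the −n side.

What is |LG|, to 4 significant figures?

51.82

The slot axis is L1's direction at 75.2°, so u = (cos 75.2°, sin 75.2°) = (0.2554, 0.9668) and n = (−sin 75.2°, cos 75.2°) = (-0.9668, 0.2554). L is at the origin and J lies 51.0 along u from L, so J = 51.0·u = (13.03, 49.31). Tangency of A1 to both parallel lines with radius 9.2 puts S and B at L ± 9.2·n: S = (-8.895, 2.350), B = (8.895, -2.350). Equal radii place R and G the same way about J: R = J + 9.2·n = (4.133, 51.66), G = J − 9.2·n = (21.92, 46.96). Then |LG| = |G − L| = 51.82.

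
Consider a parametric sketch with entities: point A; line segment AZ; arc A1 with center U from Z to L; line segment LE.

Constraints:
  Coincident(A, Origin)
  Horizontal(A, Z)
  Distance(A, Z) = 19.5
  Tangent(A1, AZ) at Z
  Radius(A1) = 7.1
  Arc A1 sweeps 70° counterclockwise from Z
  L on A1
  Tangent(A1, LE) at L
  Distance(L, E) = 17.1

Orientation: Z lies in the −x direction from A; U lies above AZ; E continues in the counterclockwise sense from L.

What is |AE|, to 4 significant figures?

21.88

A is at the origin; AZ is horizontal with |AZ| = 19.5 and Z on the −x side, so Z = (-19.50, 0.000). Since A1 is tangent to AZ there, UZ ⟂ AZ, so U = Z + (0, 7.1) = (-19.50, 7.100). On A1, Z sits at bearing -90° from U; a 70° counterclockwise sweep puts L at bearing -20°, so L = U + 7.1·(cos -20°, sin -20°) = (-12.83, 4.672). A1 meets LE tangentially, so UL is at right angles to LE, so LE runs along (−sin -20°, cos -20°); with |LE| = 17.1, E = (-6.980, 20.74). Then |AE| = |E − A| = 21.88.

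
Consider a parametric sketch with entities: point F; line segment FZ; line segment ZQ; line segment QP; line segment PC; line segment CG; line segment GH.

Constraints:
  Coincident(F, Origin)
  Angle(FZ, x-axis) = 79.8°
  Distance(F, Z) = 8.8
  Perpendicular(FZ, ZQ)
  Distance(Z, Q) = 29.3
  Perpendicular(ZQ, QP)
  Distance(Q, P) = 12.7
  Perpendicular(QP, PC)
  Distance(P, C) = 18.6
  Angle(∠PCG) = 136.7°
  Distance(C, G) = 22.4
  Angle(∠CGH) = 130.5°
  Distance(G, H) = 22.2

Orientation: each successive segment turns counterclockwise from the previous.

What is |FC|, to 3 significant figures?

11.4

F is at the origin; FZ runs at 79.8° with length 8.8, so Z = (1.56, 8.66). The perpendicularity gives ZQ at right angles to FZ, so ZQ runs at 170°; with |ZQ| = 29.3, Q = (-27.3, 13.8). ZQ is perpendicular to QP, so QP runs at -100°; with |QP| = 12.7, P = (-29.5, 1.35). QP is perpendicular to PC, so PC runs at -10.2°; with |PC| = 18.6, C = (-11.2, -1.94). Then |FC| = |C − F| = 11.4.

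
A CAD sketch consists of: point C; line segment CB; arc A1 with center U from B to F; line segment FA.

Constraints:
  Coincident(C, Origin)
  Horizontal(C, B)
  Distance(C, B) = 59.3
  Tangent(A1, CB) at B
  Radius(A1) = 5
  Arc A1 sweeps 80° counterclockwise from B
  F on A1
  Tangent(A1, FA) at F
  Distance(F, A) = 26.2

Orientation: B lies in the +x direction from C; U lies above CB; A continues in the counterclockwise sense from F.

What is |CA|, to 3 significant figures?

75.0

On A1, B sits at bearing -90° from U; an 80° counterclockwise sweep puts F at bearing -10°, so F = U + 5.0·(cos -10°, sin -10°) = (64.2, 4.13). Tangency of A1 to FA means the radius UF is perpendicular to FA, so FA runs along (−sin -10°, cos -10°); with |FA| = 26.2, A = (68.8, 29.9). Then |CA| = |A − C| = 75.0.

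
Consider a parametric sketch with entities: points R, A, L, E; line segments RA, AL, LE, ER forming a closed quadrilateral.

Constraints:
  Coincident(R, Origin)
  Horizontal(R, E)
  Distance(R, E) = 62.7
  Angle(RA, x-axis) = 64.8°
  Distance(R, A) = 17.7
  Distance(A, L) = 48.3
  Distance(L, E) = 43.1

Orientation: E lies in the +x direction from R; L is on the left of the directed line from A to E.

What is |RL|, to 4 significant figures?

63.77

Checks: |AL| = 48.30 ✓; |LE| = 43.10 ✓.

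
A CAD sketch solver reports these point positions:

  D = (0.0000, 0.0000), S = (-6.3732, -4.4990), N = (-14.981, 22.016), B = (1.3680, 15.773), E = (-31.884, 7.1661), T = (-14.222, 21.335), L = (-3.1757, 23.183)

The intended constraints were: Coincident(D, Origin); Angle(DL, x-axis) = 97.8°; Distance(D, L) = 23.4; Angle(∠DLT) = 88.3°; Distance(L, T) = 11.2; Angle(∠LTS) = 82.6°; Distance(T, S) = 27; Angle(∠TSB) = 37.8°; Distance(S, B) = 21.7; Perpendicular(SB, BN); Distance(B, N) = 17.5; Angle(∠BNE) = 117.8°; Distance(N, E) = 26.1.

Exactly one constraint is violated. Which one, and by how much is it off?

Distance(N, E) = 26.1 — off by 3.60.

D = (0.00, 0.00) ✓; DL at 97.80° ✓; |DL| = 23.40 ✓; ∠DLT = 88.30° ✓; |LT| = 11.20 ✓; ∠LTS = 82.60° ✓; |TS| = 27.00 ✓; ∠TSB = 37.80° ✓; |SB| = 21.70 ✓; ∠(SB, BN) = 90.00° ✓; |BN| = 17.50 ✓; ∠BNE = 117.8° ✓; |NE| = 22.50 ✗.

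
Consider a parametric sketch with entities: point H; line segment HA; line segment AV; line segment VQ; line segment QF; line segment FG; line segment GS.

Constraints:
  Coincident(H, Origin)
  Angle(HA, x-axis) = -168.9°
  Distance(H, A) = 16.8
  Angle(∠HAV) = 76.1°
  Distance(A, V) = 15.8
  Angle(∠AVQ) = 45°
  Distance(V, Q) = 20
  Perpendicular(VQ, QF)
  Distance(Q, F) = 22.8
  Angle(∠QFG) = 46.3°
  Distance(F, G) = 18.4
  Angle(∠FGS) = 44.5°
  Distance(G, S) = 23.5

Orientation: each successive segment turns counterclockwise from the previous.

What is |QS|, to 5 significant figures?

14.114

∠QFG = 46.3° gives FG at -66.300° from the x-axis; with |FG| = 18.4, G = (-16.997, -7.8103). ∠FGS = 44.5° gives GS at 69.200° from the x-axis; with |GS| = 23.5, S = (-8.6521, 14.158). Then |QS| = |S − Q| = 14.114.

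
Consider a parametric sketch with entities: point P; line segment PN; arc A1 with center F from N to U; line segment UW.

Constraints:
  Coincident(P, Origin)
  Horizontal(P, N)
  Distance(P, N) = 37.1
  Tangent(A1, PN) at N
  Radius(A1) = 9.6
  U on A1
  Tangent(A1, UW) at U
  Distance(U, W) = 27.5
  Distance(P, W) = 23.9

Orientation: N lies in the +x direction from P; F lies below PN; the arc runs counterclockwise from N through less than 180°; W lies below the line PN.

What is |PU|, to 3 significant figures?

30.6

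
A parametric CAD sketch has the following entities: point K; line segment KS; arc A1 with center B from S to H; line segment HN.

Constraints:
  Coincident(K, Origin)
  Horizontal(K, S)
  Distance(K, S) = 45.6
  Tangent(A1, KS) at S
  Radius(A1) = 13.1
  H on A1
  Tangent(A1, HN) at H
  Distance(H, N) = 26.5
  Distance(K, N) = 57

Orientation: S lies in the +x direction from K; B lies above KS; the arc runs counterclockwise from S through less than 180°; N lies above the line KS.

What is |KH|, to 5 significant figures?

59.667

Checks: K.y = 0.00, S.y = 0.00 ✓; |BH| = 13.10 ✓; ∠(BH, HN) = 90.00° ✓; |HN| = 26.50 ✓; |KN| = 57.00 ✓.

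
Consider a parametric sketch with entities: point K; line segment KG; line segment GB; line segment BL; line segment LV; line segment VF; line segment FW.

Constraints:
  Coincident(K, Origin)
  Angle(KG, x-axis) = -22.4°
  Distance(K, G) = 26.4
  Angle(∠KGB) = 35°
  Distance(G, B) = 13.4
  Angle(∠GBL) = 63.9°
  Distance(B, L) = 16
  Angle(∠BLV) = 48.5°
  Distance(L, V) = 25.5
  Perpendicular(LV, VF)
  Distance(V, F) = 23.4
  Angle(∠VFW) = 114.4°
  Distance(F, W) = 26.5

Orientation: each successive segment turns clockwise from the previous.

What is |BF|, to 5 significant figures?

18.769

K is at the origin; KG runs at -22.4° with length 26.4, so G = (24.408, -10.060). ∠KGB = 35.0° gives GB at -167.40° from the x-axis; with |GB| = 13.4, B = (11.331, -12.983). ∠GBL = 63.9° gives BL at 76.500° from the x-axis; with |BL| = 16.0, L = (15.066, 2.5745). ∠BLV = 48.5° gives LV at -55.000° from the x-axis; with |LV| = 25.5, V = (29.692, -18.314). LV is perpendicular to VF, so VF runs at -145.00°; with |VF| = 23.4, F = (10.524, -31.736). Then |BF| = |F − B| = 18.769.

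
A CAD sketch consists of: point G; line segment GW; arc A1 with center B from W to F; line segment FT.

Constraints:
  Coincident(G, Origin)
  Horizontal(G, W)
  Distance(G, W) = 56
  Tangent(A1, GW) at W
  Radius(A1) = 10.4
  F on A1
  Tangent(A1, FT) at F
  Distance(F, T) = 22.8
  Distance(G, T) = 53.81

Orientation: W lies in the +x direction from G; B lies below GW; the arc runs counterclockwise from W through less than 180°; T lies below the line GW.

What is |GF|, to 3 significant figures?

46.6

Checks: ∠(BW, WG) = 90.00° ✓; |BF| = 10.40 ✓; ∠(BF, FT) = 90.00° ✓; |FT| = 22.80 ✓; |GT| = 53.81 ✓.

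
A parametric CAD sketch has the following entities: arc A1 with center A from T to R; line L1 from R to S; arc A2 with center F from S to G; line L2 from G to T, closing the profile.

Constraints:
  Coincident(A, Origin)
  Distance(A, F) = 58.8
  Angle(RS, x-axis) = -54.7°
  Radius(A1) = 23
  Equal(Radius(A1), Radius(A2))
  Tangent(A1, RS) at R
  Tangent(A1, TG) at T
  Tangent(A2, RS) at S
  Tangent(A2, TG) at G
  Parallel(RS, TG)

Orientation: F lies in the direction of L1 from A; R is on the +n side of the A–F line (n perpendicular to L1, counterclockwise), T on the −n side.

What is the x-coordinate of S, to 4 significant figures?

52.75

The slot axis is L1's direction at -54.7°, so u = (cos -54.7°, sin -54.7°) = (0.5779, -0.8161) and n = (−sin -54.7°, cos -54.7°) = (0.8161, 0.5779). A is at the origin and F lies 58.8 along u from A, so F = 58.8·u = (33.98, -47.99). Tangency of A1 to both parallel lines with radius 23.0 puts R and T at A ± 23.0·n: R = (18.77, 13.29), T = (-18.77, -13.29). Equal radii place S and G the same way about F: S = F + 23.0·n = (52.75, -34.70), G = F − 23.0·n = (15.21, -61.28). So S.x = 52.75.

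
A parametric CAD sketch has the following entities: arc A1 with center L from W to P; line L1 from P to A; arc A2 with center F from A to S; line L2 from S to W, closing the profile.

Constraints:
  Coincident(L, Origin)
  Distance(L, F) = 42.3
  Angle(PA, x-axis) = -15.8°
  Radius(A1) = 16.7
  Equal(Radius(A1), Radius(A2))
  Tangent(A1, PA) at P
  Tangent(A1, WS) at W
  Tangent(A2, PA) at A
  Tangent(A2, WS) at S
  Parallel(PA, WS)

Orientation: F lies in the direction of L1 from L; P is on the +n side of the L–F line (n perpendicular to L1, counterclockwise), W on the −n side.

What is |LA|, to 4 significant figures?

45.48

The slot axis is L1's direction at -15.8°, so u = (cos -15.8°, sin -15.8°) = (0.9622, -0.2723) and n = (−sin -15.8°, cos -15.8°) = (0.2723, 0.9622). L is at the origin and F lies 42.3 along u from L, so F = 42.3·u = (40.70, -11.52). Tangency of A1 to both parallel lines with radius 16.7 puts P and W at L ± 16.7·n: P = (4.547, 16.07), W = (-4.547, -16.07). Equal radii place A and S the same way about F: A = F + 16.7·n = (45.25, 4.552), S = F − 16.7·n = (36.15, -27.59). Then |LA| = |A − L| = 45.48.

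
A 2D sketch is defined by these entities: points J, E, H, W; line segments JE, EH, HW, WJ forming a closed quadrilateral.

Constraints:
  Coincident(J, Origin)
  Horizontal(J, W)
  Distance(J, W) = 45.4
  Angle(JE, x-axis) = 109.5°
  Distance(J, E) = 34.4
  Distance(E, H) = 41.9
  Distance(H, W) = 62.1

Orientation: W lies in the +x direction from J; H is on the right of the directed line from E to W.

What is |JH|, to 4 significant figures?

18.48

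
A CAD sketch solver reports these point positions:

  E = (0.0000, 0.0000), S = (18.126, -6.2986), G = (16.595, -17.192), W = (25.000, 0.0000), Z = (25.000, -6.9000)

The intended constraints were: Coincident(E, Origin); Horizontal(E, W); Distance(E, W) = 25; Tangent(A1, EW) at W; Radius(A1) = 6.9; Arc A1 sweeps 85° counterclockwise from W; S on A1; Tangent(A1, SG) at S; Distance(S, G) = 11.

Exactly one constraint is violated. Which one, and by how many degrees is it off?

Tangent(A1, SG) at S — off by 3.00°.

E = (0.00, 0.00) ✓; E.y = 0.00, W.y = 0.00 ✓; |EW| = 25.00 ✓; ∠(ZW, WE) = 90.00° ✓; |ZW| = 6.900 ✓; bearing(Z→S) − bearing(Z→W) = 85.00° ✓; |ZS| = 6.900 ✓; ∠(ZS, SG) = 93.00° ✗; |SG| = 11.00 ✓.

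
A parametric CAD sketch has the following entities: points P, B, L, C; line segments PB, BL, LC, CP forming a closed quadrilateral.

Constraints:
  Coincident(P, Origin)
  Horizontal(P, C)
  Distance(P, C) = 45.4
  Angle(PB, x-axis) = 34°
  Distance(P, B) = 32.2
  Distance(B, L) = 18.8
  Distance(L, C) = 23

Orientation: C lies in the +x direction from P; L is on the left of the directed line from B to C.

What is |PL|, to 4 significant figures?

50.37

P is at the origin; PC is horizontal with |PC| = 45.4 and C in +x, so C = (45.4, 0). PB runs at 34.0° with |PB| = 32.2, so B = (26.70, 18.01). L is determined by |BL| = 18.8 and |LC| = 23.0 together: it lies at the intersection of circle(B, 18.8) and circle(C, 23.0). With |BC| = 25.96, the foot of the radical line on BC is 9.601 from B and the perpendicular offset is √(18.8² − 9.601²) = 16.16. Taking the left-of-BC solution: L = (44.82, 22.99).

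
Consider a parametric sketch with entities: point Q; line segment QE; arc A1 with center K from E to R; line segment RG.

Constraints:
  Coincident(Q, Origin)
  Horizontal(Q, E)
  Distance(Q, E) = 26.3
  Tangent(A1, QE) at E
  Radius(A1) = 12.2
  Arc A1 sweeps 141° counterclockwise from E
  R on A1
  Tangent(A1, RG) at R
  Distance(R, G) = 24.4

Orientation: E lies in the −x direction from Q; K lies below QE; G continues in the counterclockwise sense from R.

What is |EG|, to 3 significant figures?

38.7

Q is at the origin; QE is horizontal with |QE| = 26.3 and E on the −x side, so E = (-26.3, 0.00). A1 meets QE tangentially, so KE is at right angles to QE, so K = E + (0, -12.2) = (-26.3, -12.2). On A1, E sits at bearing 90° from K; a 141° counterclockwise sweep puts R at bearing 231°, so R = K + 12.2·(cos 231°, sin 231°) = (-34.0, -21.7). Since A1 is tangent to RG there, KR ⟂ RG, so RG runs along (−sin 231°, cos 231°); with |RG| = 24.4, G = (-15.0, -37.0). Then |EG| = |G − E| = 38.7.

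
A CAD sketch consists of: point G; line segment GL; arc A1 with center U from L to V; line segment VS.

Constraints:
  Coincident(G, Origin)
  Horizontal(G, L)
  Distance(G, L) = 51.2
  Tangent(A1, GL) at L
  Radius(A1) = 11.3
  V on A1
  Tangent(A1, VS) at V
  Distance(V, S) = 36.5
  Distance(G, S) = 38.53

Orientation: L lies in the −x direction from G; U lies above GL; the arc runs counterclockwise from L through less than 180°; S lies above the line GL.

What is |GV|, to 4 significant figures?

42.53

Checks: |UV| = 11.30 ✓; ∠(UV, VS) = 90.00° ✓; |VS| = 36.50 ✓; |GS| = 38.53 ✓.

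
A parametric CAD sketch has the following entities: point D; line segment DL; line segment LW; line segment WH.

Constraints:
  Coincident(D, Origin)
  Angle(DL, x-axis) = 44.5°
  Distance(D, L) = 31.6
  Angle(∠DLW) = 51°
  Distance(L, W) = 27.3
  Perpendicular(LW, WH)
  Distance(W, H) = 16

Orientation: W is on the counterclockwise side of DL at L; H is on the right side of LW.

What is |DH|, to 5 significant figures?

41.230

∠DLW = 51.0°, so LW runs at 44.5° + (180° − 51.0°) = 173.50° from the x-axis; with |LW| = 27.3, W = L + 27.3·(cos 173.50°, sin 173.50°) = (-4.5858, 25.239). LW ⟂ WH; with |WH| = 16.0 on the right of LW, H = W + 16.0·(0.11320, 0.99357) = (-2.7745, 41.136). Then |DH| = |H − D| = 41.230.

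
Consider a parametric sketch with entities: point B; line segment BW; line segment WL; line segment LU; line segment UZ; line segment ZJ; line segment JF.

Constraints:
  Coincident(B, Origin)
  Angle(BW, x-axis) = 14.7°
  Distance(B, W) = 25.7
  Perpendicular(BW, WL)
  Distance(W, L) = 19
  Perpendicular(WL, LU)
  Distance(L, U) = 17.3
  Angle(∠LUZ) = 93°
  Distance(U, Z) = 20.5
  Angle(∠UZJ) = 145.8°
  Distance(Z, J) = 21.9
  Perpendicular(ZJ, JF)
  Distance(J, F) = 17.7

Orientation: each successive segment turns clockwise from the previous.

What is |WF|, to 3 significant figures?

13.7

B is at the origin; BW runs at 14.7° with length 25.7, so W = (24.9, 6.52). BW ⟂ WL, so WL runs at -75.3°; with |WL| = 19.0, L = (29.7, -11.9). The perpendicularity gives LU at right angles to WL, so LU runs at -165°; with |LU| = 17.3, U = (12.9, -16.2). ∠LUZ = 93.0° gives UZ at 108° from the x-axis; with |UZ| = 20.5, Z = (6.71, 3.28). ∠UZJ = 145.8° gives ZJ at 73.5° from the x-axis; with |ZJ| = 21.9, J = (12.9, 24.3). ZJ ⟂ JF, so JF runs at -16.5°; with |JF| = 17.7, F = (29.9, 19.3). Then |WF| = |F − W| = 13.7.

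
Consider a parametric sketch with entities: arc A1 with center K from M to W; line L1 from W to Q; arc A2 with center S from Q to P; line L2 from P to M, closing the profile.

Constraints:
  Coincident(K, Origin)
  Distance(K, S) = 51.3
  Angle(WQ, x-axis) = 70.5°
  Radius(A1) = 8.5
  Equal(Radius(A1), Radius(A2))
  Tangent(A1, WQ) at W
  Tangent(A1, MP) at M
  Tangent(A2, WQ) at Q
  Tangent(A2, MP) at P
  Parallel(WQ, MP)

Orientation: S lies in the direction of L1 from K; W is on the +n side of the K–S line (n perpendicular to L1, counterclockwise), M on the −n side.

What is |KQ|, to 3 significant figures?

52.0

The slot axis is L1's direction at 70.5°, so u = (cos 70.5°, sin 70.5°) = (0.334, 0.943) and n = (−sin 70.5°, cos 70.5°) = (-0.943, 0.334). K is at the origin and S lies 51.3 along u from K, so S = 51.3·u = (17.1, 48.4). Tangency of A1 to both parallel lines with radius 8.5 puts W and M at K ± 8.5·n: W = (-8.01, 2.84), M = (8.01, -2.84). Equal radii place Q and P the same way about S: Q = S + 8.5·n = (9.11, 51.2), P = S − 8.5·n = (25.1, 45.5). Then |KQ| = |Q − K| = 52.0.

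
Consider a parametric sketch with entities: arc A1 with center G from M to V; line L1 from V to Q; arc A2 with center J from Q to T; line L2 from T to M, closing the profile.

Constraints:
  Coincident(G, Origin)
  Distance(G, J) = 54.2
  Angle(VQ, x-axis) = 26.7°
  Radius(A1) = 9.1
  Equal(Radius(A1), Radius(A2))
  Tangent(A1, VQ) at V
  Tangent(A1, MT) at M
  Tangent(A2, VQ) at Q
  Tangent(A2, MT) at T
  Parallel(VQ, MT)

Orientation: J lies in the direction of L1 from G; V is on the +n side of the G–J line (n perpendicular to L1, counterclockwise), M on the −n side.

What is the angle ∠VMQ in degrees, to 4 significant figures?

71.44°

The slot axis is L1's direction at 26.7°, so u = (cos 26.7°, sin 26.7°) = (0.8934, 0.4493) and n = (−sin 26.7°, cos 26.7°) = (-0.4493, 0.8934). G is at the origin and J lies 54.2 along u from G, so J = 54.2·u = (48.42, 24.35). Tangency of A1 to both parallel lines with radius 9.1 puts V and M at G ± 9.1·n: V = (-4.089, 8.130), M = (4.089, -8.130). Equal radii place Q and T the same way about J: Q = J + 9.1·n = (44.33, 32.48), T = J − 9.1·n = (52.51, 16.22). Then cos ∠VMQ = MV·MQ / (|MV||MQ|), giving 71.44°.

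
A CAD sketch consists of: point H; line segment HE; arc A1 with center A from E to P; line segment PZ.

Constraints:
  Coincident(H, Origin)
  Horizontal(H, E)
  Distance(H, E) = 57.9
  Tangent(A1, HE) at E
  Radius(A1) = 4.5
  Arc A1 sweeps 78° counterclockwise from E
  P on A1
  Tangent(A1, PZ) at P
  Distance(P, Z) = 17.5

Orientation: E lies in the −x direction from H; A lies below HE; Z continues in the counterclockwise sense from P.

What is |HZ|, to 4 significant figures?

69.11

H is at the origin; H and E share the same y with |HE| = 57.9 and E on the −x side, so E = (-57.90, 0.000). Tangency of A1 to HE means the radius AE is perpendicular to HE, so A = E + (0, -4.5) = (-57.90, -4.500). On A1, E sits at bearing 90° from A; a 78° counterclockwise sweep puts P at bearing 168°, so P = A + 4.5·(cos 168°, sin 168°) = (-62.30, -3.564). A1 meets PZ tangentially, so AP is at right angles to PZ, so PZ runs along (−sin 168°, cos 168°); with |PZ| = 17.5, Z = (-65.94, -20.68). Then |HZ| = |Z − H| = 69.11.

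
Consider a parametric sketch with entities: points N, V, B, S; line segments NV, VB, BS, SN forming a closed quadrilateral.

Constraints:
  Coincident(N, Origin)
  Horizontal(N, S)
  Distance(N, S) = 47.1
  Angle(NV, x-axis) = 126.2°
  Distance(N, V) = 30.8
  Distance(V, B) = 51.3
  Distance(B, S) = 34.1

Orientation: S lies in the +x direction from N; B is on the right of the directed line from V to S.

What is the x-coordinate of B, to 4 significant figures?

15.81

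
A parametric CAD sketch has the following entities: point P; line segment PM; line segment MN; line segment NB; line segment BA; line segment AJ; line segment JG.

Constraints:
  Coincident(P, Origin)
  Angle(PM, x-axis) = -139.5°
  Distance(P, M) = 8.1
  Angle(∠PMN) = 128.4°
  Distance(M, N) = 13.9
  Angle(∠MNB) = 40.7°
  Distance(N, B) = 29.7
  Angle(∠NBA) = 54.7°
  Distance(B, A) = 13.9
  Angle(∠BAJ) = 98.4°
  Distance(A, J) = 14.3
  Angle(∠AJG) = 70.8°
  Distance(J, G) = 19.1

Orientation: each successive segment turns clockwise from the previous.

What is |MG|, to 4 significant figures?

21.24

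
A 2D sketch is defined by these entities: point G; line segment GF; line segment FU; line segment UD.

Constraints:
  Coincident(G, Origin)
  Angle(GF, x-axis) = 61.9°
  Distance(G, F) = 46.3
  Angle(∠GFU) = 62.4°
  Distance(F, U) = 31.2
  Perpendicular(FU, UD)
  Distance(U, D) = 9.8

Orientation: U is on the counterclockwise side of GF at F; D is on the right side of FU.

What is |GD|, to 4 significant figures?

51.76

∠GFU = 62.4°, so FU runs at 61.9° + (180° − 62.4°) = 179.5° from the x-axis; with |FU| = 31.2, U = F + 31.2·(cos 179.5°, sin 179.5°) = (-9.391, 41.11). FU is perpendicular to UD; with |UD| = 9.8 on the right of FU, D = U + 9.8·(0.008727, 1.000) = (-9.305, 50.91). Then |GD| = |D − G| = 51.76.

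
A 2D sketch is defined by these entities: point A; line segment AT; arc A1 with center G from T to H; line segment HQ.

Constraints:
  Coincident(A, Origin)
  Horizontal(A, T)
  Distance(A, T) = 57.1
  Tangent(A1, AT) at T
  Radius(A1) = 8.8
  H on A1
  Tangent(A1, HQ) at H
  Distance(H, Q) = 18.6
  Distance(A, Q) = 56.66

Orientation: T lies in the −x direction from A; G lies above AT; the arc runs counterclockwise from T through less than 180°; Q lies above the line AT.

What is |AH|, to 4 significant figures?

49.20

A is at the origin; AT is horizontal with |AT| = 57.1 and T on the −x side, so T = (-57.10, 0.000). A1 meets AT tangentially, so GT is at right angles to AT, so G = T + (0, 8.8) = (-57.10, 8.800). Since GH ⟂ HQ (tangency), |GQ| = √(8.8² + 18.6²) = 20.58 regardless of where H sits on A1. So Q lies on both circle(A, 56.66) and circle(G, 20.58); the above-AT intersection is Q = (-49.34, 27.86). H is the foot of the tangent from Q: H = (-48.31, 9.285).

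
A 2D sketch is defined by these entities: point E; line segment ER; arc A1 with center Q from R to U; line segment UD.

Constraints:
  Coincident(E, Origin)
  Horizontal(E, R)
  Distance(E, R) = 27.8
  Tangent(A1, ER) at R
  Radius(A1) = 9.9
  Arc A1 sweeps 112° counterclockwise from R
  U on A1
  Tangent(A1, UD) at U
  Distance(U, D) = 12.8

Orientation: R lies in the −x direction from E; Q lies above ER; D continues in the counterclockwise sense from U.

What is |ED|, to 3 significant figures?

34.6

E is at the origin; ER is horizontal with |ER| = 27.8 and R on the −x side, so R = (-27.8, 0.00). Since A1 is tangent to ER there, QR ⟂ ER, so Q = R + (0, 9.9) = (-27.8, 9.90). On A1, R sits at bearing -90° from Q; a 112° counterclockwise sweep puts U at bearing 22°, so U = Q + 9.9·(cos 22°, sin 22°) = (-18.6, 13.6). Tangency of A1 to UD means the radius QU is perpendicular to UD, so UD runs along (−sin 22°, cos 22°); with |UD| = 12.8, D = (-23.4, 25.5). Then |ED| = |D − E| = 34.6.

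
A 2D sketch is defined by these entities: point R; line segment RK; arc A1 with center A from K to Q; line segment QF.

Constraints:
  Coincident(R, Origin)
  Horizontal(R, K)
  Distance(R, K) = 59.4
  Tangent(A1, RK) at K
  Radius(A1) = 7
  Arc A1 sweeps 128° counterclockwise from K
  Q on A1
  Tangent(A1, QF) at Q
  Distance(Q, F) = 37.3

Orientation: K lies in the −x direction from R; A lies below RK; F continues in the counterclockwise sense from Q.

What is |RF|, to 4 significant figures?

58.45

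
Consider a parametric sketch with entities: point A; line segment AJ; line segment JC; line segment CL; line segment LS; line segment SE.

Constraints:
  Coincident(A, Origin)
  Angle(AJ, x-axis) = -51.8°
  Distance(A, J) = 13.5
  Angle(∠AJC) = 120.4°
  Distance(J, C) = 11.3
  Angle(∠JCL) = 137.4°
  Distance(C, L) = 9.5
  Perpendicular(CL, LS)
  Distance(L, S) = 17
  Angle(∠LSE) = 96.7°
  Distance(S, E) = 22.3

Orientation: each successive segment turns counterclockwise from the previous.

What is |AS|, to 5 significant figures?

15.451

∠JCL = 137.4° gives CL at 50.400° from the x-axis; with |CL| = 9.5, L = (25.599, -1.7556). CL is perpendicular to LS, so LS runs at 140.40°; with |LS| = 17.0, S = (12.501, 9.0806). Then |AS| = |S − A| = 15.451.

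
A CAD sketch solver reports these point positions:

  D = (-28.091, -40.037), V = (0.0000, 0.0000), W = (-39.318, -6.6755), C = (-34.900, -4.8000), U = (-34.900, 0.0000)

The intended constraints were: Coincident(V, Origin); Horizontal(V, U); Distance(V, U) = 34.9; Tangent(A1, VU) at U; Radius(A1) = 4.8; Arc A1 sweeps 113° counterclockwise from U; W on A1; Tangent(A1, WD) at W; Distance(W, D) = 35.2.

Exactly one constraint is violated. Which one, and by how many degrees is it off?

Tangent(A1, WD) at W — off by 4.40°.

V = (0.00, 0.00) ✓; V.y = 0.00, U.y = 0.00 ✓; |VU| = 34.90 ✓; ∠(CU, UV) = 90.00° ✓; |CU| = 4.800 ✓; bearing(C→W) − bearing(C→U) = 113.0° ✓; |CW| = 4.800 ✓; ∠(CW, WD) = 94.40° ✗; |WD| = 35.20 ✓.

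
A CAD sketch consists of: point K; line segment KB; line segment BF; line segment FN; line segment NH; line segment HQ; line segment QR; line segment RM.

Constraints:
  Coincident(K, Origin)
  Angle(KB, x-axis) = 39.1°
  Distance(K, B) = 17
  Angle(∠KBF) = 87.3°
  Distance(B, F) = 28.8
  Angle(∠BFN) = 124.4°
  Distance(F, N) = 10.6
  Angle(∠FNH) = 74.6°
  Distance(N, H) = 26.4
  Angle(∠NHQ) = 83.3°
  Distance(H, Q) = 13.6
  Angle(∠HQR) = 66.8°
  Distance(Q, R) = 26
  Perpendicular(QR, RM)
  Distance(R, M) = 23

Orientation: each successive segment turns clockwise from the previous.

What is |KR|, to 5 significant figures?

32.658

K is at the origin; KB runs at 39.1° with length 17.0, so B = (13.193, 10.721). ∠KBF = 87.3° gives BF at -53.600° from the x-axis; with |BF| = 28.8, F = (30.283, -12.459). ∠BFN = 124.4° gives FN at -109.20° from the x-axis; with |FN| = 10.6, N = (26.797, -22.470). ∠FNH = 74.6° gives NH at 145.40° from the x-axis; with |NH| = 26.4, H = (5.0665, -7.4788). ∠NHQ = 83.3° gives HQ at 48.700° from the x-axis; with |HQ| = 13.6, Q = (14.042, 2.7384). ∠HQR = 66.8° gives QR at -64.500° from the x-axis; with |QR| = 26.0, R = (25.236, -20.729). Then |KR| = |R − K| = 32.658.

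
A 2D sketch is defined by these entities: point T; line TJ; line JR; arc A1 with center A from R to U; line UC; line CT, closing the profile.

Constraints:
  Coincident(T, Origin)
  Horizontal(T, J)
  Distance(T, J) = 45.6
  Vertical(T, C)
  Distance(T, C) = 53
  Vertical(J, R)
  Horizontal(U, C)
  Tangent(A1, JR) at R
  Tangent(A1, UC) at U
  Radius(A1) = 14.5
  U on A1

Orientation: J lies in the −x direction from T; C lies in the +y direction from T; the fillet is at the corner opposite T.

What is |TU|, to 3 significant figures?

61.5

T is at the origin; TJ is horizontal with |TJ| = 45.6 and J on the −x side, so J = (-45.6, 0.00). T and C share the same x with |TC| = 53.0 and C on the +y side, so C = (0.00, 53.0). The virtual corner opposite T is at (-45.6, 53.0). The tangent condition forces AR to be normal to JR and since A1 is tangent to UC there, AU ⟂ UC, with radius 14.5, so the center A sits 14.5 in from both sides at A = (-31.1, 38.5). That places the tangent points at R = (-45.6, 38.5) on JR and U = (-31.1, 53.0) on UC. Then |TU| = |U − T| = 61.5.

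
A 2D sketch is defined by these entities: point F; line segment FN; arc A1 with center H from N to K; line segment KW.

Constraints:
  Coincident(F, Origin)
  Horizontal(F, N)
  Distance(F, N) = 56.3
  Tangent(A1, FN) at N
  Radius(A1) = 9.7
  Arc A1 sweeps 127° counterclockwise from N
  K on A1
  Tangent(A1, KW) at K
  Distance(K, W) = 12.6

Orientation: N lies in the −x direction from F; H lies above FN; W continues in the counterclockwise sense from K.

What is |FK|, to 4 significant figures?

50.98

F is at the origin; F and N share the same y with |FN| = 56.3 and N on the −x side, so N = (-56.30, 0.000). Since A1 is tangent to FN there, HN ⟂ FN, so H = N + (0, 9.7) = (-56.30, 9.700). On A1, N sits at bearing -90° from H; a 127° counterclockwise sweep puts K at bearing 37°, so K = H + 9.7·(cos 37°, sin 37°) = (-48.55, 15.54). Then |FK| = |K − F| = 50.98.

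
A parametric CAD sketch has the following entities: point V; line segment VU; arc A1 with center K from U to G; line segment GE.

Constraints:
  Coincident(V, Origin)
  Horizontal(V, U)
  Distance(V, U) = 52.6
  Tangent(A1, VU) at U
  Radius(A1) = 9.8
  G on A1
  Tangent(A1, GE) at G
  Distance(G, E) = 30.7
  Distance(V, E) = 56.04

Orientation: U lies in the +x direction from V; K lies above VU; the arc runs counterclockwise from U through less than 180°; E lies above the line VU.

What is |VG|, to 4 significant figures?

62.15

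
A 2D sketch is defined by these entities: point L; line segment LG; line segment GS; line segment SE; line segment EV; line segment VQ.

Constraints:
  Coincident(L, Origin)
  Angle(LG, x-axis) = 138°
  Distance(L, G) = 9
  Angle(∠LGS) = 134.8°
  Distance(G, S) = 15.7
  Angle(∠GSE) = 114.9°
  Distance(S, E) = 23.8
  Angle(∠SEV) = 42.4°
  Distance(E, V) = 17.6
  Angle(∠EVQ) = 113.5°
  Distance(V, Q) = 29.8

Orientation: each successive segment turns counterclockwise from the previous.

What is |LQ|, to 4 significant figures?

26.36

L is at the origin; LG runs at 138.0° with length 9.0, so G = (-6.688, 6.022). ∠LGS = 134.8° gives GS at -176.8° from the x-axis; with |GS| = 15.7, S = (-22.36, 5.146). ∠GSE = 114.9° gives SE at -111.7° from the x-axis; with |SE| = 23.8, E = (-31.16, -16.97). ∠SEV = 42.4° gives EV at 25.90° from the x-axis; with |EV| = 17.6, V = (-15.33, -9.280). ∠EVQ = 113.5° gives VQ at 92.40° from the x-axis; with |VQ| = 29.8, Q = (-16.58, 20.49). Then |LQ| = |Q − L| = 26.36.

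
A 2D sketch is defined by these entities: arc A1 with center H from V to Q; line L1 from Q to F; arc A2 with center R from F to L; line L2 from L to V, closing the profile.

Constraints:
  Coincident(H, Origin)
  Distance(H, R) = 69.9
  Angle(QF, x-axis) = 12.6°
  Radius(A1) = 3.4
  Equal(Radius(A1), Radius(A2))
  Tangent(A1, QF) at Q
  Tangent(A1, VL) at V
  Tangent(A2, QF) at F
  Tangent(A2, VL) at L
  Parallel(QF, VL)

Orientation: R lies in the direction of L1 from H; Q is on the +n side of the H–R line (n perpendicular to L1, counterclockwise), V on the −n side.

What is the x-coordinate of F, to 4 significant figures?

67.47

The slot axis is L1's direction at 12.6°, so u = (cos 12.6°, sin 12.6°) = (0.9759, 0.2181) and n = (−sin 12.6°, cos 12.6°) = (-0.2181, 0.9759). H is at the origin and R lies 69.9 along u from H, so R = 69.9·u = (68.22, 15.25). Tangency of A1 to both parallel lines with radius 3.4 puts Q and V at H ± 3.4·n: Q = (-0.7417, 3.318), V = (0.7417, -3.318). Equal radii place F and L the same way about R: F = R + 3.4·n = (67.47, 18.57), L = R − 3.4·n = (68.96, 11.93). So F.x = 67.47.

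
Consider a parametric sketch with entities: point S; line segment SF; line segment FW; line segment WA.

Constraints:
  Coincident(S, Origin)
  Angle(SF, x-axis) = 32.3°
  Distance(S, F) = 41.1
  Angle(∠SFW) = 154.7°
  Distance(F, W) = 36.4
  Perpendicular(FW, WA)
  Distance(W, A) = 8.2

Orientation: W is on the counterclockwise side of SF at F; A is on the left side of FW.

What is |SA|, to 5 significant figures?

74.151

∠SFW = 154.7°, so FW runs at 32.3° + (180° − 154.7°) = 57.600° from the x-axis; with |FW| = 36.4, W = F + 36.4·(cos 57.600°, sin 57.600°) = (54.244, 52.695). The perpendicularity gives WA at right angles to FW; with |WA| = 8.2 on the left of FW, A = W + 8.2·(-0.84433, 0.53583) = (47.321, 57.089). Then |SA| = |A − S| = 74.151.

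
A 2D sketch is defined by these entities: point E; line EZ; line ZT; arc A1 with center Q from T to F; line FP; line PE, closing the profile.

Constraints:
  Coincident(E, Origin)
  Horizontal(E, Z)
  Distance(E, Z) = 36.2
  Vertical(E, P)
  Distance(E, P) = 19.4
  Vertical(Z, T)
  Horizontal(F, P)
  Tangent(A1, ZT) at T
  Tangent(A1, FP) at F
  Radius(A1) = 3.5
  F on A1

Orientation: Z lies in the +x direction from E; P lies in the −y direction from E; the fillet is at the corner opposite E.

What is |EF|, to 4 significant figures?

38.02

E is at the origin; EZ is horizontal with |EZ| = 36.2 and Z on the +x side, so Z = (36.20, 0.000). EP is vertical with |EP| = 19.4 and P on the −y side, so P = (0.000, -19.40). The virtual corner opposite E is at (36.20, -19.40). Since A1 is tangent to ZT there, QT ⟂ ZT and since A1 is tangent to FP there, QF ⟂ FP, with radius 3.5, so the center Q sits 3.5 in from both sides at Q = (32.70, -15.90). That places the tangent points at T = (36.20, -15.90) on ZT and F = (32.70, -19.40) on FP. Then |EF| = |F − E| = 38.02.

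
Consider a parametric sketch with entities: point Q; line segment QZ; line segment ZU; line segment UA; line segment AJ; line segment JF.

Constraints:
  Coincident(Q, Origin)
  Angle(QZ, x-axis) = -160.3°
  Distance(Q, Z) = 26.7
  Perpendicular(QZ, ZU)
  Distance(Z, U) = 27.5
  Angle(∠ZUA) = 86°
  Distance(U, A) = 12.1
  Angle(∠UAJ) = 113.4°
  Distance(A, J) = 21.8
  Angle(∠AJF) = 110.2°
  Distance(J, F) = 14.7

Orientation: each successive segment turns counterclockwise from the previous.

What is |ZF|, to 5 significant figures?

8.6312

Q is at the origin; QZ runs at -160.3° with length 26.7, so Z = (-25.137, -9.0004). QZ is perpendicular to ZU, so ZU runs at -70.300°; with |ZU| = 27.5, U = (-15.867, -34.891). ∠ZUA = 86.0° gives UA at 23.700° from the x-axis; with |UA| = 12.1, A = (-4.7876, -30.027). ∠UAJ = 113.4° gives AJ at 90.300° from the x-axis; with |AJ| = 21.8, J = (-4.9018, -8.2276). ∠AJF = 110.2° gives JF at 160.10° from the x-axis; with |JF| = 14.7, F = (-18.724, -3.2240). Then |ZF| = |F − Z| = 8.6312.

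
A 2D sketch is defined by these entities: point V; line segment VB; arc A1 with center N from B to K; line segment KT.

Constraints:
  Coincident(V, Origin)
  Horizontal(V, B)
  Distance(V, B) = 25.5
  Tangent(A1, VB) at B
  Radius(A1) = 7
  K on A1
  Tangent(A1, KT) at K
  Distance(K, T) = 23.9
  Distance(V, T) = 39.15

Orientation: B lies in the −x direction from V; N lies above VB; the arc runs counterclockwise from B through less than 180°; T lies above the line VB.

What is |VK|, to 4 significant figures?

20.36

Checks: ∠(NB, BV) = 90.00° ✓; |NK| = 7.000 ✓; ∠(NK, KT) = 90.00° ✓; |KT| = 23.90 ✓; |VT| = 39.15 ✓.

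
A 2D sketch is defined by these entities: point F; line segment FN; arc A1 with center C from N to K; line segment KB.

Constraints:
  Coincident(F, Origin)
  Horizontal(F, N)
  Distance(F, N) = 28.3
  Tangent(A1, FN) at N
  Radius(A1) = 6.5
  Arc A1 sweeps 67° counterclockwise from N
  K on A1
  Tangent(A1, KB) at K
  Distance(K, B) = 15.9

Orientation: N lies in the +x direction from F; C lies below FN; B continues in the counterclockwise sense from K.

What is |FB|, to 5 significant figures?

24.600

F is at the origin; FN is horizontal with |FN| = 28.3 and N on the +x side, so N = (28.300, 0.0000). The tangent condition forces CN to be normal to FN, so C = N + (0, -6.5) = (28.300, -6.5000). On A1, N sits at bearing 90° from C; a 67° counterclockwise sweep puts K at bearing 157°, so K = C + 6.5·(cos 157°, sin 157°) = (22.317, -3.9602). A1 meets KB tangentially, so CK is at right angles to KB, so KB runs along (−sin 157°, cos 157°); with |KB| = 15.9, B = (16.104, -18.596). Then |FB| = |B − F| = 24.600.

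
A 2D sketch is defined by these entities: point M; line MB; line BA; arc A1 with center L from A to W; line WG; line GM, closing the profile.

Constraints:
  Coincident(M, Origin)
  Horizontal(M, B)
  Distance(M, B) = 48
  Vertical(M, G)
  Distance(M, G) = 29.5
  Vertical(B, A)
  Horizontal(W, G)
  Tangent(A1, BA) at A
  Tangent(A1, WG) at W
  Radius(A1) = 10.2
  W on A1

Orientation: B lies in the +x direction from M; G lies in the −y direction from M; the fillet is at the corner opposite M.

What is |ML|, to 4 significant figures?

42.44

M is at the origin; M and B share the same y with |MB| = 48.0 and B on the +x side, so B = (48.00, 0.000). M and G share the same x with |MG| = 29.5 and G on the −y side, so G = (0.000, -29.50). The virtual corner opposite M is at (48.00, -29.50). A1 meets BA tangentially, so LA is at right angles to BA and tangency of A1 to WG means the radius LW is perpendicular to WG, with radius 10.2, so the center L sits 10.2 in from both sides at L = (37.80, -19.30). Then |ML| = |L − M| = 42.44.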